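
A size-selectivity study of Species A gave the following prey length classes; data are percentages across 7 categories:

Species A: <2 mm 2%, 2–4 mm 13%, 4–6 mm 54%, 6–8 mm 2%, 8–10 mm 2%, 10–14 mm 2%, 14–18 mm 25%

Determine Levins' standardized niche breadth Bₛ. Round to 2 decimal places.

0.28

Convert percentages to proportions (divide by 100).
Σpᵢ² = 0.02² + 0.13² + 0.54² + 0.02² + 0.02² + 0.02² + 0.25² = 0.0004 + 0.0169 + 0.2916 + 0.0004 + 0.0004 + 0.0004 + 0.0625 = 0.3726
B = 1 / 0.3726 = 2.6838
Bₛ = (B − 1)/(n − 1) = (2.6838 − 1)/(7 − 1) = 1.6838/6 = 0.2806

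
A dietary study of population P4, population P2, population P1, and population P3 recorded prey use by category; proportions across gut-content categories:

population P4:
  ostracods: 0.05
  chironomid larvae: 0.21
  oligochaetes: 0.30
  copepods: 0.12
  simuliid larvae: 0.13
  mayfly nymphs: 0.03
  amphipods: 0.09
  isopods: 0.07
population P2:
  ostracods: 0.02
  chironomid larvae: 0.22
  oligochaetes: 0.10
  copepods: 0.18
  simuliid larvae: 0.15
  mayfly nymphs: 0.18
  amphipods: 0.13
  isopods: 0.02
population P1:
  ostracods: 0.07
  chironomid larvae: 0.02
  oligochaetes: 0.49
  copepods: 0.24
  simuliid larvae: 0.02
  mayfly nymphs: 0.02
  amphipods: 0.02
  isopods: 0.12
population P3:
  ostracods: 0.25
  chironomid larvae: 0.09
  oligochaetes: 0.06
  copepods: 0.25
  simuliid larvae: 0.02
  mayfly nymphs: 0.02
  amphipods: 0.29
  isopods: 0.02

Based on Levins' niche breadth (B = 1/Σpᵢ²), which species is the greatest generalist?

population P2

Σp_P4ᵢ² = 0.05² + 0.21² + 0.30² + 0.12² + 0.13² + 0.03² + 0.09² + 0.07² = 0.0025 + 0.0441 + 0.0900 + 0.0144 + 0.0169 + 0.0009 + 0.0081 + 0.0049 = 0.1818
B_P4 = 1 / 0.1818 = 5.5006
Σp_P2ᵢ² = 0.02² + 0.22² + 0.10² + 0.18² + 0.15² + 0.18² + 0.13² + 0.02² = 0.0004 + 0.0484 + 0.0100 + 0.0324 + 0.0225 + 0.0324 + 0.0169 + 0.0004 = 0.1634
B_P2 = 1 / 0.1634 = 6.1200
Σp_P1ᵢ² = 0.07² + 0.02² + 0.49² + 0.24² + 0.02² + 0.02² + 0.02² + 0.12² = 0.0049 + 0.0004 + 0.2401 + 0.0576 + 0.0004 + 0.0004 + 0.0004 + 0.0144 = 0.3186
B_P1 = 1 / 0.3186 = 3.1387
Σp_P3ᵢ² = 0.25² + 0.09² + 0.06² + 0.25² + 0.02² + 0.02² + 0.29² + 0.02² = 0.0625 + 0.0081 + 0.0036 + 0.0625 + 0.0004 + 0.0004 + 0.0841 + 0.0004 = 0.2220
B_P3 = 1 / 0.2220 = 4.5045
Highest B → broadest niche (most generalist): population P2 (B = 6.12).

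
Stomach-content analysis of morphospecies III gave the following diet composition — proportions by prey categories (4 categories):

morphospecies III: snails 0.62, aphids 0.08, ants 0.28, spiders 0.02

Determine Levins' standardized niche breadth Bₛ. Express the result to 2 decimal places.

Σpᵢ² = 0.62² + 0.08² + 0.28² + 0.02² = 0.3844 + 0.0064 + 0.0784 + 0.0004 = 0.4696
B = 1 / 0.4696 = 2.1295
Bₛ = (B − 1)/(n − 1) = (2.1295 − 1)/(4 − 1) = 1.1295/3 = 0.3765

0.38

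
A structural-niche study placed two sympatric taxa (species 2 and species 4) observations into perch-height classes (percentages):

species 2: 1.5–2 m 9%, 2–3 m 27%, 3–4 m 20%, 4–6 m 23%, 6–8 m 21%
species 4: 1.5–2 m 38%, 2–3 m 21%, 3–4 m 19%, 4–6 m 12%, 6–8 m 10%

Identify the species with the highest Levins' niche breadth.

species 2

Convert percentages to proportions (divide by 100).
Σp_2ᵢ² = 0.09² + 0.27² + 0.20² + 0.23² + 0.21² = 0.0081 + 0.0729 + 0.0400 + 0.0529 + 0.0441 = 0.2180
B_2 = 1 / 0.2180 = 4.5872
Σp_4ᵢ² = 0.38² + 0.21² + 0.19² + 0.12² + 0.10² = 0.1444 + 0.0441 + 0.0361 + 0.0144 + 0.0100 = 0.2490
B_4 = 1 / 0.2490 = 4.0161
Highest B → broadest niche (most generalist): species 2 (B = 4.59).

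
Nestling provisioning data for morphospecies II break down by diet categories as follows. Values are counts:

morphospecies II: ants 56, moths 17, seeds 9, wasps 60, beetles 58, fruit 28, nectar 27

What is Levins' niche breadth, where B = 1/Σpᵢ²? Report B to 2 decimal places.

Proportions for morphospecies II (n=255): 56/255=0.2196, 17/255=0.0667, 9/255=0.0353, 60/255=0.2353, 58/255=0.2275, 28/255=0.1098, 27/255=0.1059
Σpᵢ² = 0.2196² + 0.0667² + 0.0353² + 0.2353² + 0.2275² + 0.1098² + 0.1059² = 0.048224 + 0.004449 + 0.001246 + 0.055366 + 0.051756 + 0.012056 + 0.011215 = 0.184312
B = 1 / 0.184312 = 5.4256

5.43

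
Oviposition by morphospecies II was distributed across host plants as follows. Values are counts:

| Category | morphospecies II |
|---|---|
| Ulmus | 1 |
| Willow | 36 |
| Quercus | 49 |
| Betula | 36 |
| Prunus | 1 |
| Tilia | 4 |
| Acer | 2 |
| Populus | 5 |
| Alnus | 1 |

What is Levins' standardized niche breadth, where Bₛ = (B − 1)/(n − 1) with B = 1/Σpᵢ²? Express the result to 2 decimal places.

Proportions for morphospecies II (n=135): 1/135=0.0074, 36/135=0.2667, 49/135=0.3630, 36/135=0.2667, 1/135=0.0074, 4/135=0.0296, 2/135=0.0148, 5/135=0.0370, 1/135=0.0074
Σpᵢ² = 0.0074² + 0.2667² + 0.3630² + 0.2667² + 0.0074² + 0.0296² + 0.0148² + 0.0370² + 0.0074² = 0.000055 + 0.071129 + 0.131769 + 0.071129 + 0.000055 + 0.000876 + 0.000219 + 0.001369 + 0.000055 = 0.276656
B = 1 / 0.276656 = 3.6146
Bₛ = (B − 1)/(n − 1) = (3.6146 − 1)/(9 − 1) = 2.6146/8 = 0.3268

0.33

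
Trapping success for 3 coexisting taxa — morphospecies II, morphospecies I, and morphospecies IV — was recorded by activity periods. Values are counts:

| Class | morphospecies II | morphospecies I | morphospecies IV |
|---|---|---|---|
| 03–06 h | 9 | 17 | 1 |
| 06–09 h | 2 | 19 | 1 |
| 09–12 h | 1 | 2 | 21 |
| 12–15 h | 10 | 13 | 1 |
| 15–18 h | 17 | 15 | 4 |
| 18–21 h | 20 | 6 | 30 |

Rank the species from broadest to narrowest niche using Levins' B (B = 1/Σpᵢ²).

Proportions for morphospecies II (n=59): 9/59=0.1525, 2/59=0.0339, 1/59=0.0169, 10/59=0.1695, 17/59=0.2881, 20/59=0.3390
Proportions for morphospecies I (n=72): 17/72=0.2361, 19/72=0.2639, 2/72=0.0278, 13/72=0.1806, 15/72=0.2083, 6/72=0.0833
Proportions for morphospecies IV (n=58): 1/58=0.0172, 1/58=0.0172, 21/58=0.3621, 1/58=0.0172, 4/58=0.0690, 30/58=0.5172
Σp_IIᵢ² = 0.1525² + 0.0339² + 0.0169² + 0.1695² + 0.2881² + 0.3390² = 0.023256 + 0.001149 + 0.000286 + 0.028730 + 0.083002 + 0.114921 = 0.251344
B_II = 1 / 0.251344 = 3.9786
Σp_Iᵢ² = 0.2361² + 0.2639² + 0.0278² + 0.1806² + 0.2083² + 0.0833² = 0.055743 + 0.069643 + 0.000773 + 0.032616 + 0.043389 + 0.006939 = 0.209103
B_I = 1 / 0.209103 = 4.7823
Σp_IVᵢ² = 0.0172² + 0.0172² + 0.3621² + 0.0172² + 0.0690² + 0.5172² = 0.000296 + 0.000296 + 0.131116 + 0.000296 + 0.004761 + 0.267496 = 0.404261
B_IV = 1 / 0.404261 = 2.4736
Ranking by B (broadest → narrowest): morphospecies I (4.78) > morphospecies II (3.98) > morphospecies IV (2.47)

morphospecies I > morphospecies II > morphospecies IV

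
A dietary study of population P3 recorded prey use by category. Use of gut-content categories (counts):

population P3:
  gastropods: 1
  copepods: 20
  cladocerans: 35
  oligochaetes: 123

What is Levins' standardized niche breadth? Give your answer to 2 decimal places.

0.30

Proportions for population P3 (n=179): 1/179=0.0056, 20/179=0.1117, 35/179=0.1955, 123/179=0.6872
Σpᵢ² = 0.0056² + 0.1117² + 0.1955² + 0.6872² = 0.000031 + 0.012477 + 0.038220 + 0.472244 = 0.522972
B = 1 / 0.522972 = 1.9121
Bₛ = (B − 1)/(n − 1) = (1.9121 − 1)/(4 − 1) = 0.9121/3 = 0.3040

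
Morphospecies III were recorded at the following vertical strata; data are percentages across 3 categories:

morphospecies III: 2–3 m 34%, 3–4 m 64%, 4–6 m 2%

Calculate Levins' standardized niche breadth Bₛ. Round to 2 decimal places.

Convert percentages to proportions (divide by 100).
Σpᵢ² = 0.34² + 0.64² + 0.02² = 0.1156 + 0.4096 + 0.0004 = 0.5256
B = 1 / 0.5256 = 1.9026
Bₛ = (B − 1)/(n − 1) = (1.9026 − 1)/(3 − 1) = 0.9026/2 = 0.4513

0.45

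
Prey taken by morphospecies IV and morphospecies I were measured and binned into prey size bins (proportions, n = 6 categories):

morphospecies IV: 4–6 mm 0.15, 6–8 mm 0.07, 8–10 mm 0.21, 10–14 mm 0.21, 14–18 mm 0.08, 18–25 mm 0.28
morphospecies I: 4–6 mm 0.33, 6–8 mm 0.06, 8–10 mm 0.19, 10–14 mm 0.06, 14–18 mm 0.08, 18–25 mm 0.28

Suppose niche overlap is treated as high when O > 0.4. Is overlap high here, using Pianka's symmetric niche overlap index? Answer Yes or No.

Yes

Σ p₁ᵢp₂ᵢ = 0.0495 + 0.0042 + 0.0399 + 0.0126 + 0.0064 + 0.0784 = 0.1910
Σp_1ᵢ² = 0.15² + 0.07² + 0.21² + 0.21² + 0.08² + 0.28² = 0.0225 + 0.0049 + 0.0441 + 0.0441 + 0.0064 + 0.0784 = 0.2004
Σp_2ᵢ² = 0.33² + 0.06² + 0.19² + 0.06² + 0.08² + 0.28² = 0.1089 + 0.0036 + 0.0361 + 0.0036 + 0.0064 + 0.0784 = 0.2370
O = 0.1910 / √(0.2004 × 0.2370) = 0.1910 / 0.21793 = 0.8764
O = 0.8764 > 0.4 → Yes.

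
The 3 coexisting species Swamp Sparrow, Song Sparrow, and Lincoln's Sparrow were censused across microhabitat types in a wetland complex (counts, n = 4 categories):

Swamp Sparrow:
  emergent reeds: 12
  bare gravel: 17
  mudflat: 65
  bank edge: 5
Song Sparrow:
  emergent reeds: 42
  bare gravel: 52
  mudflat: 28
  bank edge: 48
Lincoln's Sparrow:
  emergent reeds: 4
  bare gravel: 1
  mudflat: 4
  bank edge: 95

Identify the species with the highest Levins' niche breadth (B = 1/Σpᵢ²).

Song Sparrow

Proportions for Swamp Sparrow (n=99): 12/99=0.1212, 17/99=0.1717, 65/99=0.6566, 5/99=0.0505
Proportions for Song Sparrow (n=170): 42/170=0.2471, 52/170=0.3059, 28/170=0.1647, 48/170=0.2824
Proportions for Lincoln's Sparrow (n=104): 4/104=0.0385, 1/104=0.0096, 4/104=0.0385, 95/104=0.9135
Σp_Swamᵢ² = 0.1212² + 0.1717² + 0.6566² + 0.0505² = 0.014689 + 0.029481 + 0.431124 + 0.002550 = 0.477844
B_Swam = 1 / 0.477844 = 2.0927
Σp_Songᵢ² = 0.2471² + 0.3059² + 0.1647² + 0.2824² = 0.061058 + 0.093575 + 0.027126 + 0.079750 = 0.261509
B_Song = 1 / 0.261509 = 3.8240
Σp_Lincᵢ² = 0.0385² + 0.0096² + 0.0385² + 0.9135² = 0.001482 + 0.000092 + 0.001482 + 0.834482 = 0.837538
B_Linc = 1 / 0.837538 = 1.1940
Highest B → broadest niche (most generalist): Song Sparrow (B = 3.82).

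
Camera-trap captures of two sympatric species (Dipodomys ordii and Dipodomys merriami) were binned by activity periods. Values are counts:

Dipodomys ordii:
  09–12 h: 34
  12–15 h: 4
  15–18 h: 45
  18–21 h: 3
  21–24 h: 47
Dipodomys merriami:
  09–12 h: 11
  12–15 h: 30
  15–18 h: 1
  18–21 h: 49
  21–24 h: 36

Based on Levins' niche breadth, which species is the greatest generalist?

Dipodomys merriami

Proportions for Dipodomys ordii (n=133): 34/133=0.2556, 4/133=0.0301, 45/133=0.3383, 3/133=0.0226, 47/133=0.3534
Proportions for Dipodomys merriami (n=127): 11/127=0.0866, 30/127=0.2362, 1/127=0.0079, 49/127=0.3858, 36/127=0.2835
Σp_ordiᵢ² = 0.2556² + 0.0301² + 0.3383² + 0.0226² + 0.3534² = 0.065331 + 0.000906 + 0.114447 + 0.000511 + 0.124892 = 0.306087
B_ordi = 1 / 0.306087 = 3.2670
Σp_merrᵢ² = 0.0866² + 0.2362² + 0.0079² + 0.3858² + 0.2835² = 0.007500 + 0.055790 + 0.000062 + 0.148842 + 0.080372 = 0.292566
B_merr = 1 / 0.292566 = 3.4180
Highest B → broadest niche (most generalist): Dipodomys merriami (B = 3.42).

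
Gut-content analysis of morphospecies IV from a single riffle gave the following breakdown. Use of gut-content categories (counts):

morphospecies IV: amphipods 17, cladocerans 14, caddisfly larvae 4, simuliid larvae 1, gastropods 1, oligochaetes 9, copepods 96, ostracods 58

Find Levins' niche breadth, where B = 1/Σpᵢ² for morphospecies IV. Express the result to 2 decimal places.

Proportions for morphospecies IV (n=200): 17/200=0.0850, 14/200=0.0700, 4/200=0.0200, 1/200=0.0050, 1/200=0.0050, 9/200=0.0450, 96/200=0.4800, 58/200=0.2900
Σpᵢ² = 0.0850² + 0.0700² + 0.0200² + 0.0050² + 0.0050² + 0.0450² + 0.4800² + 0.2900² = 0.007225 + 0.004900 + 0.000400 + 0.000025 + 0.000025 + 0.002025 + 0.230400 + 0.084100 = 0.329100
B = 1 / 0.329100 = 3.0386

3.04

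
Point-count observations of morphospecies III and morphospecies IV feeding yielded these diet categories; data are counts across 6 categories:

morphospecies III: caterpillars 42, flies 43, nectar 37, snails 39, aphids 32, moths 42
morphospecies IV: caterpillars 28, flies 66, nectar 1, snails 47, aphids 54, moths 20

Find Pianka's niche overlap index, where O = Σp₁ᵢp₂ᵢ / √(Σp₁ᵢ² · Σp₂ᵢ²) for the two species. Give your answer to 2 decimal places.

Proportions for morphospecies III (n=235): 42/235=0.1787, 43/235=0.1830, 37/235=0.1574, 39/235=0.1660, 32/235=0.1362, 42/235=0.1787
Proportions for morphospecies IV (n=216): 28/216=0.1296, 66/216=0.3056, 1/216=0.0046, 47/216=0.2176, 54/216=0.2500, 20/216=0.0926
Σ p₁ᵢp₂ᵢ = 0.023160 + 0.055925 + 0.000724 + 0.036122 + 0.034050 + 0.016548 = 0.166529
Σp_1ᵢ² = 0.1787² + 0.1830² + 0.1574² + 0.1660² + 0.1362² + 0.1787² = 0.031934 + 0.033489 + 0.024775 + 0.027556 + 0.018550 + 0.031934 = 0.168238
Σp_2ᵢ² = 0.1296² + 0.3056² + 0.0046² + 0.2176² + 0.2500² + 0.0926² = 0.016796 + 0.093391 + 0.000021 + 0.047350 + 0.062500 + 0.008575 = 0.228633
O = 0.166529 / √(0.168238 × 0.228633) = 0.166529 / 0.1961243 = 0.8491

0.85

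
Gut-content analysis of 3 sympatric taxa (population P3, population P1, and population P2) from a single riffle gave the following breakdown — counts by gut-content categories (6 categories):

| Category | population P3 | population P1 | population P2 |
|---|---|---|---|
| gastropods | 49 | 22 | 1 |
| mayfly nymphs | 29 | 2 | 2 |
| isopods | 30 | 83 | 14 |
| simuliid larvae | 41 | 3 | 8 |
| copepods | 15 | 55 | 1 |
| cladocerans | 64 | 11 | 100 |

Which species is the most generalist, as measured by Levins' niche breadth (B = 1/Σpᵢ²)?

Proportions for population P3 (n=228): 49/228=0.2149, 29/228=0.1272, 30/228=0.1316, 41/228=0.1798, 15/228=0.0658, 64/228=0.2807
Proportions for population P1 (n=176): 22/176=0.1250, 2/176=0.0114, 83/176=0.4716, 3/176=0.0170, 55/176=0.3125, 11/176=0.0625
Proportions for population P2 (n=126): 1/126=0.0079, 2/126=0.0159, 14/126=0.1111, 8/126=0.0635, 1/126=0.0079, 100/126=0.7937
Σp_P3ᵢ² = 0.2149² + 0.1272² + 0.1316² + 0.1798² + 0.0658² + 0.2807² = 0.046182 + 0.016180 + 0.017319 + 0.032328 + 0.004330 + 0.078792 = 0.195131
B_P3 = 1 / 0.195131 = 5.1248
Σp_P1ᵢ² = 0.1250² + 0.0114² + 0.4716² + 0.0170² + 0.3125² + 0.0625² = 0.015625 + 0.000130 + 0.222407 + 0.000289 + 0.097656 + 0.003906 = 0.340013
B_P1 = 1 / 0.340013 = 2.9411
Σp_P2ᵢ² = 0.0079² + 0.0159² + 0.1111² + 0.0635² + 0.0079² + 0.7937² = 0.000062 + 0.000253 + 0.012343 + 0.004032 + 0.000062 + 0.629960 = 0.646712
B_P2 = 1 / 0.646712 = 1.5463
Highest B → broadest niche (most generalist): population P3 (B = 5.12).

population P3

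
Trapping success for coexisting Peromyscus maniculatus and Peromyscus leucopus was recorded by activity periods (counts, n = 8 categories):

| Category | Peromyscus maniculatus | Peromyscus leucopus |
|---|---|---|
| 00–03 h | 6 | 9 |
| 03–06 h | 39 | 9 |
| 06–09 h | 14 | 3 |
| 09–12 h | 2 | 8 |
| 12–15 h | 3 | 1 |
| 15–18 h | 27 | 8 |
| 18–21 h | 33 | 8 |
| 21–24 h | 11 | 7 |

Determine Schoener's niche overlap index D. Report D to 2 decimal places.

0.69

Proportions for Peromyscus maniculatus (n=135): 6/135=0.0444, 39/135=0.2889, 14/135=0.1037, 2/135=0.0148, 3/135=0.0222, 27/135=0.2000, 33/135=0.2444, 11/135=0.0815
Proportions for Peromyscus leucopus (n=53): 9/53=0.1698, 9/53=0.1698, 3/53=0.0566, 8/53=0.1509, 1/53=0.0189, 8/53=0.1509, 8/53=0.1509, 7/53=0.1321
Σ|p₁ᵢ − p₂ᵢ| = 0.1254 + 0.1191 + 0.0471 + 0.1361 + 0.0033 + 0.0491 + 0.0935 + 0.0506 = 0.6242
D = 1 − ½ × 0.6242 = 1 − 0.31210 = 0.68790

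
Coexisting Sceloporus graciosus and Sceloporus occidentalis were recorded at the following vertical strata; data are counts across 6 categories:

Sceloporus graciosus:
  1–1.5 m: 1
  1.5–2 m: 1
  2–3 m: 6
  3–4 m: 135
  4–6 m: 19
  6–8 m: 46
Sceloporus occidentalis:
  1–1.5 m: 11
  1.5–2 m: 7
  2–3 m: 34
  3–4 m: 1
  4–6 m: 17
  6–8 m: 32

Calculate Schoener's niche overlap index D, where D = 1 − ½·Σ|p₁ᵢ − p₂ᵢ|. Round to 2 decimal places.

0.36

Proportions for Sceloporus graciosus (n=208): 1/208=0.0048, 1/208=0.0048, 6/208=0.0288, 135/208=0.6490, 19/208=0.0913, 46/208=0.2212
Proportions for Sceloporus occidentalis (n=102): 11/102=0.1078, 7/102=0.0686, 34/102=0.3333, 1/102=0.0098, 17/102=0.1667, 32/102=0.3137
Σ|p₁ᵢ − p₂ᵢ| = 0.1030 + 0.0638 + 0.3045 + 0.6392 + 0.0754 + 0.0925 = 1.2784
D = 1 − ½ × 1.2784 = 1 − 0.63920 = 0.36080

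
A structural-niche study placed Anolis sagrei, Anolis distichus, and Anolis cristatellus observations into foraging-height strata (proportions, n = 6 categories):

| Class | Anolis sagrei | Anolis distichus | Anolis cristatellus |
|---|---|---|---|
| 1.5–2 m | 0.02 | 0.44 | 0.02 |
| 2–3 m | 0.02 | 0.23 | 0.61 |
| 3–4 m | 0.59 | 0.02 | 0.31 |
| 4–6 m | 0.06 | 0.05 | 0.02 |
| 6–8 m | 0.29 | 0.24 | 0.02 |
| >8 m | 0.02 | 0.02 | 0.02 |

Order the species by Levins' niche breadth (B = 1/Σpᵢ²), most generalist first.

Anolis distichus > Anolis sagrei > Anolis cristatellus

Σp_sagrᵢ² = 0.02² + 0.02² + 0.59² + 0.06² + 0.29² + 0.02² = 0.0004 + 0.0004 + 0.3481 + 0.0036 + 0.0841 + 0.0004 = 0.4370
B_sagr = 1 / 0.4370 = 2.2883
Σp_distᵢ² = 0.44² + 0.23² + 0.02² + 0.05² + 0.24² + 0.02² = 0.1936 + 0.0529 + 0.0004 + 0.0025 + 0.0576 + 0.0004 = 0.3074
B_dist = 1 / 0.3074 = 3.2531
Σp_crisᵢ² = 0.02² + 0.61² + 0.31² + 0.02² + 0.02² + 0.02² = 0.0004 + 0.3721 + 0.0961 + 0.0004 + 0.0004 + 0.0004 = 0.4698
B_cris = 1 / 0.4698 = 2.1286
Ranking by B (broadest → narrowest): Anolis distichus (3.25) > Anolis sagrei (2.29) > Anolis cristatellus (2.13)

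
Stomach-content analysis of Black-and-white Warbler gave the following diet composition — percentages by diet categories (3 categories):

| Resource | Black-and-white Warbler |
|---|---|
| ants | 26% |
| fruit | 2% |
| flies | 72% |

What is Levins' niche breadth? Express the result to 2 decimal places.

1.71

Convert percentages to proportions (divide by 100).
Σpᵢ² = 0.26² + 0.02² + 0.72² = 0.0676 + 0.0004 + 0.5184 = 0.5864
B = 1 / 0.5864 = 1.7053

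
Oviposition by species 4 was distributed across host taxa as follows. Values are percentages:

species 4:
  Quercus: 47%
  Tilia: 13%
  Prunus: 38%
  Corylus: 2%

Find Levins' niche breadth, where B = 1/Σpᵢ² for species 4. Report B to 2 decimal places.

2.61

Convert percentages to proportions (divide by 100).
Σpᵢ² = 0.47² + 0.13² + 0.38² + 0.02² = 0.2209 + 0.0169 + 0.1444 + 0.0004 = 0.3826
B = 1 / 0.3826 = 2.6137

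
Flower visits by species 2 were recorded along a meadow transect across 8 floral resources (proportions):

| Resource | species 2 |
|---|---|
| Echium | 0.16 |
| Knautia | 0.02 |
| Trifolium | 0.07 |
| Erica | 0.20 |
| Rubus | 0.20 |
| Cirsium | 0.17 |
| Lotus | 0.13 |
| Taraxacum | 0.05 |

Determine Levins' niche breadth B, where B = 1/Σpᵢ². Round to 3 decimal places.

Σpᵢ² = 0.16² + 0.02² + 0.07² + 0.20² + 0.20² + 0.17² + 0.13² + 0.05² = 0.0256 + 0.0004 + 0.0049 + 0.0400 + 0.0400 + 0.0289 + 0.0169 + 0.0025 = 0.1592
B = 1 / 0.1592 = 6.28141

6.281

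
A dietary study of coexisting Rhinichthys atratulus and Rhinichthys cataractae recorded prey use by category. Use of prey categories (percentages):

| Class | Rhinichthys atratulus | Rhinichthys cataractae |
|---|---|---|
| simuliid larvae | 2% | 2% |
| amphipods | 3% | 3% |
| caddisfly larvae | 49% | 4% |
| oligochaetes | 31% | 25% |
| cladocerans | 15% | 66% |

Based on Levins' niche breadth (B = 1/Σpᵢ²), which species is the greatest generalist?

Rhinichthys atratulus

Convert percentages to proportions (divide by 100).
Σp_atraᵢ² = 0.02² + 0.03² + 0.49² + 0.31² + 0.15² = 0.0004 + 0.0009 + 0.2401 + 0.0961 + 0.0225 = 0.3600
B_atra = 1 / 0.3600 = 2.7778
Σp_cataᵢ² = 0.02² + 0.03² + 0.04² + 0.25² + 0.66² = 0.0004 + 0.0009 + 0.0016 + 0.0625 + 0.4356 = 0.5010
B_cata = 1 / 0.5010 = 1.9960
Highest B → broadest niche (most generalist): Rhinichthys atratulus (B = 2.78).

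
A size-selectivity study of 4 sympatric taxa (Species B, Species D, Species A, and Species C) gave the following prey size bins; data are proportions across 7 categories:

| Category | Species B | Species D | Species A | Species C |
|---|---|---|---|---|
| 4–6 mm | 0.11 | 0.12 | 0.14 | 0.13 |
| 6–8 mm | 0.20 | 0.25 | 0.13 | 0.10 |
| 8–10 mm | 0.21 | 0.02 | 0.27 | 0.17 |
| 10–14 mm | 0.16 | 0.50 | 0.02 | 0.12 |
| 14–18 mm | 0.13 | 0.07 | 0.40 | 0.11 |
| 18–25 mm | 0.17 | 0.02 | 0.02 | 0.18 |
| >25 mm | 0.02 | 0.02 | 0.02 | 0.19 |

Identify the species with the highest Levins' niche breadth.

Σp_Bᵢ² = 0.11² + 0.20² + 0.21² + 0.16² + 0.13² + 0.17² + 0.02² = 0.0121 + 0.0400 + 0.0441 + 0.0256 + 0.0169 + 0.0289 + 0.0004 = 0.1680
B_B = 1 / 0.1680 = 5.9524
Σp_Dᵢ² = 0.12² + 0.25² + 0.02² + 0.50² + 0.07² + 0.02² + 0.02² = 0.0144 + 0.0625 + 0.0004 + 0.2500 + 0.0049 + 0.0004 + 0.0004 = 0.3330
B_D = 1 / 0.3330 = 3.0030
Σp_Aᵢ² = 0.14² + 0.13² + 0.27² + 0.02² + 0.40² + 0.02² + 0.02² = 0.0196 + 0.0169 + 0.0729 + 0.0004 + 0.1600 + 0.0004 + 0.0004 = 0.2706
B_A = 1 / 0.2706 = 3.6955
Σp_Cᵢ² = 0.13² + 0.10² + 0.17² + 0.12² + 0.11² + 0.18² + 0.19² = 0.0169 + 0.0100 + 0.0289 + 0.0144 + 0.0121 + 0.0324 + 0.0361 = 0.1508
B_C = 1 / 0.1508 = 6.6313
Highest B → broadest niche (most generalist): Species C (B = 6.63).

Species C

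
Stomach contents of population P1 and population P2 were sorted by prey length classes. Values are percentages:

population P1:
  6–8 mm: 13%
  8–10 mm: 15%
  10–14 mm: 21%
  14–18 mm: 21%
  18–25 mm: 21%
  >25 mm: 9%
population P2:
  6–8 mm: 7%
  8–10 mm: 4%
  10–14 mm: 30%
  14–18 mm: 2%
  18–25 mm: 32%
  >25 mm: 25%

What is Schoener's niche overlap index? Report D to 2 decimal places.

0.64

Convert percentages to proportions (divide by 100).
Σ|p₁ᵢ − p₂ᵢ| = 0.06 + 0.11 + 0.09 + 0.19 + 0.11 + 0.16 = 0.72
D = 1 − ½ × 0.72 = 1 − 0.360 = 0.6400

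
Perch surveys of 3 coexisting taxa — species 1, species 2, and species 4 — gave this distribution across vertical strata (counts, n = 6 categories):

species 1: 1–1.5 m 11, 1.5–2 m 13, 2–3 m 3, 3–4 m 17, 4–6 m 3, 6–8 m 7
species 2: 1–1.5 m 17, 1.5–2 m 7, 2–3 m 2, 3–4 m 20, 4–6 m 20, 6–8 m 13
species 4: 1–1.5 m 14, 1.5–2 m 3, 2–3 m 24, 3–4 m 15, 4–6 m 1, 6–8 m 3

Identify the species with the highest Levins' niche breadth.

species 2

Proportions for species 1 (n=54): 11/54=0.2037, 13/54=0.2407, 3/54=0.0556, 17/54=0.3148, 3/54=0.0556, 7/54=0.1296
Proportions for species 2 (n=79): 17/79=0.2152, 7/79=0.0886, 2/79=0.0253, 20/79=0.2532, 20/79=0.2532, 13/79=0.1646
Proportions for species 4 (n=60): 14/60=0.2333, 3/60=0.0500, 24/60=0.4000, 15/60=0.2500, 1/60=0.0167, 3/60=0.0500
Σp_1ᵢ² = 0.2037² + 0.2407² + 0.0556² + 0.3148² + 0.0556² + 0.1296² = 0.041494 + 0.057936 + 0.003091 + 0.099099 + 0.003091 + 0.016796 = 0.221507
B_1 = 1 / 0.221507 = 4.5145
Σp_2ᵢ² = 0.2152² + 0.0886² + 0.0253² + 0.2532² + 0.2532² + 0.1646² = 0.046311 + 0.007850 + 0.000640 + 0.064110 + 0.064110 + 0.027093 = 0.210114
B_2 = 1 / 0.210114 = 4.7593
Σp_4ᵢ² = 0.2333² + 0.0500² + 0.4000² + 0.2500² + 0.0167² + 0.0500² = 0.054429 + 0.002500 + 0.160000 + 0.062500 + 0.000279 + 0.002500 = 0.282208
B_4 = 1 / 0.282208 = 3.5435
Highest B → broadest niche (most generalist): species 2 (B = 4.76).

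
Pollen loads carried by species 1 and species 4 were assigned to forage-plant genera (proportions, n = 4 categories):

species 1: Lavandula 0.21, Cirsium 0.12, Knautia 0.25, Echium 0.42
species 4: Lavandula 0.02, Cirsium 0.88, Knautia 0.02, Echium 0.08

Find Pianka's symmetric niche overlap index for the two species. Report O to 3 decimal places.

0.308

Σ p₁ᵢp₂ᵢ = 0.0042 + 0.1056 + 0.0050 + 0.0336 = 0.1484
Σp_1ᵢ² = 0.21² + 0.12² + 0.25² + 0.42² = 0.0441 + 0.0144 + 0.0625 + 0.1764 = 0.2974
Σp_2ᵢ² = 0.02² + 0.88² + 0.02² + 0.08² = 0.0004 + 0.7744 + 0.0004 + 0.0064 = 0.7816
O = 0.1484 / √(0.2974 × 0.7816) = 0.1484 / 0.482128 = 0.30780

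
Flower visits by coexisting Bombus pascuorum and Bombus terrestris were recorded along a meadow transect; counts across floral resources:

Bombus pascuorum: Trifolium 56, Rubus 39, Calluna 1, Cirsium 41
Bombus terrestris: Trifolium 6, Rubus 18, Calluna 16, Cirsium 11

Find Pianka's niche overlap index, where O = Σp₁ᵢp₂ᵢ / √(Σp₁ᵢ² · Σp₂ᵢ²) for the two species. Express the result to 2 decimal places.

Proportions for Bombus pascuorum (n=137): 56/137=0.4088, 39/137=0.2847, 1/137=0.0073, 41/137=0.2993
Proportions for Bombus terrestris (n=51): 6/51=0.1176, 18/51=0.3529, 16/51=0.3137, 11/51=0.2157
Σ p₁ᵢp₂ᵢ = 0.048075 + 0.100471 + 0.002290 + 0.064559 = 0.215395
Σp_1ᵢ² = 0.4088² + 0.2847² + 0.0073² + 0.2993² = 0.167117 + 0.081054 + 0.000053 + 0.089580 = 0.337804
Σp_2ᵢ² = 0.1176² + 0.3529² + 0.3137² + 0.2157² = 0.013830 + 0.124538 + 0.098408 + 0.046526 = 0.283302
O = 0.215395 / √(0.337804 × 0.283302) = 0.215395 / 0.3093551 = 0.6963

0.70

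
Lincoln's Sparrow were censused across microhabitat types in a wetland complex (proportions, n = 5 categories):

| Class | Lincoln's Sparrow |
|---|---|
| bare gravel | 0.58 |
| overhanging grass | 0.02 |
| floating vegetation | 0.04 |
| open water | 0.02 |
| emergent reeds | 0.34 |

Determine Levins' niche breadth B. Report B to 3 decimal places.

Σpᵢ² = 0.58² + 0.02² + 0.04² + 0.02² + 0.34² = 0.3364 + 0.0004 + 0.0016 + 0.0004 + 0.1156 = 0.4544
B = 1 / 0.4544 = 2.20070

2.201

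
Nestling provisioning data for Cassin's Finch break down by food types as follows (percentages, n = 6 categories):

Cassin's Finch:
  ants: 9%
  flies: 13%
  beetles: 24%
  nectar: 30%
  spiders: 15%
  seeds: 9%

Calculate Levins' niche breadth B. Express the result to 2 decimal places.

4.92

Convert percentages to proportions (divide by 100).
Σpᵢ² = 0.09² + 0.13² + 0.24² + 0.30² + 0.15² + 0.09² = 0.0081 + 0.0169 + 0.0576 + 0.0900 + 0.0225 + 0.0081 = 0.2032
B = 1 / 0.2032 = 4.9213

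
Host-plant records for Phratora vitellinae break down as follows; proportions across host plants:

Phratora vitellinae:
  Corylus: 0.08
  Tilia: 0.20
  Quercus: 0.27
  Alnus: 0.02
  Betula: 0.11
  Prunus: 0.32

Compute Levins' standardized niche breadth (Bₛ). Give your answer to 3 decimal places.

0.654

Σpᵢ² = 0.08² + 0.20² + 0.27² + 0.02² + 0.11² + 0.32² = 0.0064 + 0.0400 + 0.0729 + 0.0004 + 0.0121 + 0.1024 = 0.2342
B = 1 / 0.2342 = 4.26985
Bₛ = (B − 1)/(n − 1) = (4.26985 − 1)/(6 − 1) = 3.26985/5 = 0.65397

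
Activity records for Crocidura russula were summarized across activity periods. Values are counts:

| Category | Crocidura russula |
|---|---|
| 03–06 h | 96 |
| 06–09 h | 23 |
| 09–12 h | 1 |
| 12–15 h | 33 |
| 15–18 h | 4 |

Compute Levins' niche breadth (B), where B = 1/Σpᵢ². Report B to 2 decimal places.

Proportions for Crocidura russula (n=157): 96/157=0.6115, 23/157=0.1465, 1/157=0.0064, 33/157=0.2102, 4/157=0.0255
Σpᵢ² = 0.6115² + 0.1465² + 0.0064² + 0.2102² + 0.0255² = 0.373932 + 0.021462 + 0.000041 + 0.044184 + 0.000650 = 0.440269
B = 1 / 0.440269 = 2.2713

2.27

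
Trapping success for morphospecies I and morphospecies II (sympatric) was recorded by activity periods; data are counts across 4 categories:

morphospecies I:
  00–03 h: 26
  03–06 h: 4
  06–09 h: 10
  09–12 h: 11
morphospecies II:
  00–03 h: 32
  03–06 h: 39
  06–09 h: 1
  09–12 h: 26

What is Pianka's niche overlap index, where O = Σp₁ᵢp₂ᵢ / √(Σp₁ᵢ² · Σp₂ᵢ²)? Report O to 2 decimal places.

0.75

Proportions for morphospecies I (n=51): 26/51=0.5098, 4/51=0.0784, 10/51=0.1961, 11/51=0.2157
Proportions for morphospecies II (n=98): 32/98=0.3265, 39/98=0.3980, 1/98=0.0102, 26/98=0.2653
Σ p₁ᵢp₂ᵢ = 0.166450 + 0.031203 + 0.002000 + 0.057225 = 0.256878
Σp_1ᵢ² = 0.5098² + 0.0784² + 0.1961² + 0.2157² = 0.259896 + 0.006147 + 0.038455 + 0.046526 = 0.351024
Σp_2ᵢ² = 0.3265² + 0.3980² + 0.0102² + 0.2653² = 0.106602 + 0.158404 + 0.000104 + 0.070384 = 0.335494
O = 0.256878 / √(0.351024 × 0.335494) = 0.256878 / 0.3431712 = 0.7485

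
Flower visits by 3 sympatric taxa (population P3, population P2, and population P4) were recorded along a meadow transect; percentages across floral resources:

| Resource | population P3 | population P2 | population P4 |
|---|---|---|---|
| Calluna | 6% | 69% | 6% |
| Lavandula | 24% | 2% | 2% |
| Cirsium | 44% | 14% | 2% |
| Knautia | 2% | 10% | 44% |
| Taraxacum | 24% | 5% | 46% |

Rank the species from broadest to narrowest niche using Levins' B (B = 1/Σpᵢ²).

population P3 > population P4 > population P2

Convert percentages to proportions (divide by 100).
Σp_P3ᵢ² = 0.06² + 0.24² + 0.44² + 0.02² + 0.24² = 0.0036 + 0.0576 + 0.1936 + 0.0004 + 0.0576 = 0.3128
B_P3 = 1 / 0.3128 = 3.1969
Σp_P2ᵢ² = 0.69² + 0.02² + 0.14² + 0.10² + 0.05² = 0.4761 + 0.0004 + 0.0196 + 0.0100 + 0.0025 = 0.5086
B_P2 = 1 / 0.5086 = 1.9662
Σp_P4ᵢ² = 0.06² + 0.02² + 0.02² + 0.44² + 0.46² = 0.0036 + 0.0004 + 0.0004 + 0.1936 + 0.2116 = 0.4096
B_P4 = 1 / 0.4096 = 2.4414
Ranking by B (broadest → narrowest): population P3 (3.20) > population P4 (2.44) > population P2 (1.97)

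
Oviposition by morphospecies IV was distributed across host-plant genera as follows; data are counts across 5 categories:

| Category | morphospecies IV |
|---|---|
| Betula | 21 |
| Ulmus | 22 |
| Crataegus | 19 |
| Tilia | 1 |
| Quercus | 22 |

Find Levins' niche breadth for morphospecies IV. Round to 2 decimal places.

4.08

Proportions for morphospecies IV (n=85): 21/85=0.2471, 22/85=0.2588, 19/85=0.2235, 1/85=0.0118, 22/85=0.2588
Σpᵢ² = 0.2471² + 0.2588² + 0.2235² + 0.0118² + 0.2588² = 0.061058 + 0.066977 + 0.049952 + 0.000139 + 0.066977 = 0.245103
B = 1 / 0.245103 = 4.0799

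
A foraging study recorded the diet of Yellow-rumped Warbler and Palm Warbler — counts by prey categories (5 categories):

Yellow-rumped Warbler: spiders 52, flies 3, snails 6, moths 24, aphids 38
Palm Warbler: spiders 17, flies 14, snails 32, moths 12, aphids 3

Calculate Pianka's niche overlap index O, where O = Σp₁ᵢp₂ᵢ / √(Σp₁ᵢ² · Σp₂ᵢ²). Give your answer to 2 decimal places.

0.54

Proportions for Yellow-rumped Warbler (n=123): 52/123=0.4228, 3/123=0.0244, 6/123=0.0488, 24/123=0.1951, 38/123=0.3089
Proportions for Palm Warbler (n=78): 17/78=0.2179, 14/78=0.1795, 32/78=0.4103, 12/78=0.1538, 3/78=0.0385
Σ p₁ᵢp₂ᵢ = 0.092128 + 0.004380 + 0.020023 + 0.030006 + 0.011893 = 0.158430
Σp_1ᵢ² = 0.4228² + 0.0244² + 0.0488² + 0.1951² + 0.3089² = 0.178760 + 0.000595 + 0.002381 + 0.038064 + 0.095419 = 0.315219
Σp_2ᵢ² = 0.2179² + 0.1795² + 0.4103² + 0.1538² + 0.0385² = 0.047480 + 0.032220 + 0.168346 + 0.023654 + 0.001482 = 0.273182
O = 0.158430 / √(0.315219 × 0.273182) = 0.158430 / 0.2934487 = 0.5399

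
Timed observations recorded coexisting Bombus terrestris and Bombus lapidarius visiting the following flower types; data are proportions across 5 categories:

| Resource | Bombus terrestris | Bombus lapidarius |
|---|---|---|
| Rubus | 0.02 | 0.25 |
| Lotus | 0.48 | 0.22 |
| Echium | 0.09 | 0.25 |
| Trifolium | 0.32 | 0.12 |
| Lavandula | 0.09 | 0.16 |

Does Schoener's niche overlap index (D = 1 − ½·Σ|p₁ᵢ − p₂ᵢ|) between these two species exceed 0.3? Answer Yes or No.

Yes

Σ|p₁ᵢ − p₂ᵢ| = 0.23 + 0.26 + 0.16 + 0.20 + 0.07 = 0.92
D = 1 − ½ × 0.92 = 1 − 0.460 = 0.5400
D = 0.5400 > 0.3 → Yes.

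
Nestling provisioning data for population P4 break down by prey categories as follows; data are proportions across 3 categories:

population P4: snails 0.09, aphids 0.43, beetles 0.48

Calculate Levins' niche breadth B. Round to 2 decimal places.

Σpᵢ² = 0.09² + 0.43² + 0.48² = 0.0081 + 0.1849 + 0.2304 = 0.4234
B = 1 / 0.4234 = 2.3618

2.36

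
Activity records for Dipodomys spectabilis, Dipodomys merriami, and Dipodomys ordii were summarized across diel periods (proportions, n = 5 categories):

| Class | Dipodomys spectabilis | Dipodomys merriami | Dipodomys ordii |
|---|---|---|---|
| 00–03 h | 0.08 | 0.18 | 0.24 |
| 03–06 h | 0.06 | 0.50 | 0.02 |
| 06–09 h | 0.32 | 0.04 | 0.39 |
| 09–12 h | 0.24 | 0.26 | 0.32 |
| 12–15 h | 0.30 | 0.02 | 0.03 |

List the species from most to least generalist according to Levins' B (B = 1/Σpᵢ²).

Dipodomys spectabilis > Dipodomys ordii > Dipodomys merriami

Σp_specᵢ² = 0.08² + 0.06² + 0.32² + 0.24² + 0.30² = 0.0064 + 0.0036 + 0.1024 + 0.0576 + 0.0900 = 0.2600
B_spec = 1 / 0.2600 = 3.8462
Σp_merrᵢ² = 0.18² + 0.50² + 0.04² + 0.26² + 0.02² = 0.0324 + 0.2500 + 0.0016 + 0.0676 + 0.0004 = 0.3520
B_merr = 1 / 0.3520 = 2.8409
Σp_ordiᵢ² = 0.24² + 0.02² + 0.39² + 0.32² + 0.03² = 0.0576 + 0.0004 + 0.1521 + 0.1024 + 0.0009 = 0.3134
B_ordi = 1 / 0.3134 = 3.1908
Ranking by B (broadest → narrowest): Dipodomys spectabilis (3.85) > Dipodomys ordii (3.19) > Dipodomys merriami (2.84)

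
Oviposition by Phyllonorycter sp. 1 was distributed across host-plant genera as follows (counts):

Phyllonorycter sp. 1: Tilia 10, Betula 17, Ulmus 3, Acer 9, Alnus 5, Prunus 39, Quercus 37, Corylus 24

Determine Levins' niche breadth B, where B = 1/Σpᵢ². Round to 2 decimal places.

5.22

Proportions for Phyllonorycter sp. 1 (n=144): 10/144=0.0694, 17/144=0.1181, 3/144=0.0208, 9/144=0.0625, 5/144=0.0347, 39/144=0.2708, 37/144=0.2569, 24/144=0.1667
Σpᵢ² = 0.0694² + 0.1181² + 0.0208² + 0.0625² + 0.0347² + 0.2708² + 0.2569² + 0.1667² = 0.004816 + 0.013948 + 0.000433 + 0.003906 + 0.001204 + 0.073333 + 0.065998 + 0.027789 = 0.191427
B = 1 / 0.191427 = 5.2239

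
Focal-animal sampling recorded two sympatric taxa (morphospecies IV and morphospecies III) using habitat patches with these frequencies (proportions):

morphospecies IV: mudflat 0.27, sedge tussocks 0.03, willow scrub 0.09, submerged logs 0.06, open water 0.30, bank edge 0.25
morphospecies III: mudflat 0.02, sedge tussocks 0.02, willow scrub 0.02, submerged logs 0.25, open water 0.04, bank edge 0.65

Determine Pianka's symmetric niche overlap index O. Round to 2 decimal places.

Σ p₁ᵢp₂ᵢ = 0.0054 + 0.0006 + 0.0018 + 0.0150 + 0.0120 + 0.1625 = 0.1973
Σp_1ᵢ² = 0.27² + 0.03² + 0.09² + 0.06² + 0.30² + 0.25² = 0.0729 + 0.0009 + 0.0081 + 0.0036 + 0.0900 + 0.0625 = 0.2380
Σp_2ᵢ² = 0.02² + 0.02² + 0.02² + 0.25² + 0.04² + 0.65² = 0.0004 + 0.0004 + 0.0004 + 0.0625 + 0.0016 + 0.4225 = 0.4878
O = 0.1973 / √(0.2380 × 0.4878) = 0.1973 / 0.34073 = 0.5791

0.58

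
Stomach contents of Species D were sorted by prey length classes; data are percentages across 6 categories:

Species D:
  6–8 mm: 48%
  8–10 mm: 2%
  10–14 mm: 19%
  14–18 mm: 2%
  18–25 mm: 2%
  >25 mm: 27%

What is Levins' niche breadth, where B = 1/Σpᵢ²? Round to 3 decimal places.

Convert percentages to proportions (divide by 100).
Σpᵢ² = 0.48² + 0.02² + 0.19² + 0.02² + 0.02² + 0.27² = 0.2304 + 0.0004 + 0.0361 + 0.0004 + 0.0004 + 0.0729 = 0.3406
B = 1 / 0.3406 = 2.93600

2.936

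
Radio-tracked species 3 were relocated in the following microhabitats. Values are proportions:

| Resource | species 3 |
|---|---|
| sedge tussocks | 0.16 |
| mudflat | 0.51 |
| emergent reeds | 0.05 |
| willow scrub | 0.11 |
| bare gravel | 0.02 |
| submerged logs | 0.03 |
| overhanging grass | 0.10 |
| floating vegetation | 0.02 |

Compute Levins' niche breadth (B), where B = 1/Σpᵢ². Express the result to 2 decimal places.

Σpᵢ² = 0.16² + 0.51² + 0.05² + 0.11² + 0.02² + 0.03² + 0.10² + 0.02² = 0.0256 + 0.2601 + 0.0025 + 0.0121 + 0.0004 + 0.0009 + 0.0100 + 0.0004 = 0.3120
B = 1 / 0.3120 = 3.2051

3.21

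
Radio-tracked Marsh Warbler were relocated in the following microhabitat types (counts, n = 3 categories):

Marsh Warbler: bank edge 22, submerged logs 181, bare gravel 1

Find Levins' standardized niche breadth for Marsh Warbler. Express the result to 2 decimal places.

0.13

Proportions for Marsh Warbler (n=204): 22/204=0.1078, 181/204=0.8873, 1/204=0.0049
Σpᵢ² = 0.1078² + 0.8873² + 0.0049² = 0.011621 + 0.787301 + 0.000024 = 0.798946
B = 1 / 0.798946 = 1.2516
Bₛ = (B − 1)/(n − 1) = (1.2516 − 1)/(3 − 1) = 0.2516/2 = 0.1258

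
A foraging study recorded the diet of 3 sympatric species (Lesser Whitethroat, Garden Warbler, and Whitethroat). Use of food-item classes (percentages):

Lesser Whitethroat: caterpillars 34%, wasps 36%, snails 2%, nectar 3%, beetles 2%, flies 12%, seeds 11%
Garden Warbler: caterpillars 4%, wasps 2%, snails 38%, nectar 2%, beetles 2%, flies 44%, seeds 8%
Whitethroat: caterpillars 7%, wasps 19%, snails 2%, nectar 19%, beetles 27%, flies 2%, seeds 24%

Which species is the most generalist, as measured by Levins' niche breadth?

Convert percentages to proportions (divide by 100).
Σp_Lessᵢ² = 0.34² + 0.36² + 0.02² + 0.03² + 0.02² + 0.12² + 0.11² = 0.1156 + 0.1296 + 0.0004 + 0.0009 + 0.0004 + 0.0144 + 0.0121 = 0.2734
B_Less = 1 / 0.2734 = 3.6576
Σp_Gardᵢ² = 0.04² + 0.02² + 0.38² + 0.02² + 0.02² + 0.44² + 0.08² = 0.0016 + 0.0004 + 0.1444 + 0.0004 + 0.0004 + 0.1936 + 0.0064 = 0.3472
B_Gard = 1 / 0.3472 = 2.8802
Σp_Whitᵢ² = 0.07² + 0.19² + 0.02² + 0.19² + 0.27² + 0.02² + 0.24² = 0.0049 + 0.0361 + 0.0004 + 0.0361 + 0.0729 + 0.0004 + 0.0576 = 0.2084
B_Whit = 1 / 0.2084 = 4.7985
Highest B → broadest niche (most generalist): Whitethroat (B = 4.80).

Whitethroat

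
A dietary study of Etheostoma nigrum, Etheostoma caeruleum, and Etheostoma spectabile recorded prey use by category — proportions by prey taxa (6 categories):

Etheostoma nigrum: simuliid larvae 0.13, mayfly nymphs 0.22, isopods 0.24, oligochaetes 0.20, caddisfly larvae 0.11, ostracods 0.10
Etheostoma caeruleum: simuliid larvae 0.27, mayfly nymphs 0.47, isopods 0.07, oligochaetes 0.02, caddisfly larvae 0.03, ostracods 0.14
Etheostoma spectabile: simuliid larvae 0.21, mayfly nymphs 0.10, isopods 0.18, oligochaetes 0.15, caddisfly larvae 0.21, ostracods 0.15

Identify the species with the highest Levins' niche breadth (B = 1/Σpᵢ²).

Etheostoma spectabile

Σp_nigrᵢ² = 0.13² + 0.22² + 0.24² + 0.20² + 0.11² + 0.10² = 0.0169 + 0.0484 + 0.0576 + 0.0400 + 0.0121 + 0.0100 = 0.1850
B_nigr = 1 / 0.1850 = 5.4054
Σp_caerᵢ² = 0.27² + 0.47² + 0.07² + 0.02² + 0.03² + 0.14² = 0.0729 + 0.2209 + 0.0049 + 0.0004 + 0.0009 + 0.0196 = 0.3196
B_caer = 1 / 0.3196 = 3.1289
Σp_specᵢ² = 0.21² + 0.10² + 0.18² + 0.15² + 0.21² + 0.15² = 0.0441 + 0.0100 + 0.0324 + 0.0225 + 0.0441 + 0.0225 = 0.1756
B_spec = 1 / 0.1756 = 5.6948
Highest B → broadest niche (most generalist): Etheostoma spectabile (B = 5.69).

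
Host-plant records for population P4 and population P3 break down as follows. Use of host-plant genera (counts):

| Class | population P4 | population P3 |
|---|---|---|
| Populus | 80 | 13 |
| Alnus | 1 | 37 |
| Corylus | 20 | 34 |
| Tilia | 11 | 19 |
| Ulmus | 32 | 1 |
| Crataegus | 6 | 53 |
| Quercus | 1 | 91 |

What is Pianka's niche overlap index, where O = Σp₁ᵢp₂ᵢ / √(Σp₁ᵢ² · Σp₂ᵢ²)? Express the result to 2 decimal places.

Proportions for population P4 (n=151): 80/151=0.5298, 1/151=0.0066, 20/151=0.1325, 11/151=0.0728, 32/151=0.2119, 6/151=0.0397, 1/151=0.0066
Proportions for population P3 (n=248): 13/248=0.0524, 37/248=0.1492, 34/248=0.1371, 19/248=0.0766, 1/248=0.0040, 53/248=0.2137, 91/248=0.3669
Σ p₁ᵢp₂ᵢ = 0.027762 + 0.000985 + 0.018166 + 0.005576 + 0.000848 + 0.008484 + 0.002422 = 0.064243
Σp_1ᵢ² = 0.5298² + 0.0066² + 0.1325² + 0.0728² + 0.2119² + 0.0397² + 0.0066² = 0.280688 + 0.000044 + 0.017556 + 0.005300 + 0.044902 + 0.001576 + 0.000044 = 0.350110
Σp_2ᵢ² = 0.0524² + 0.1492² + 0.1371² + 0.0766² + 0.0040² + 0.2137² + 0.3669² = 0.002746 + 0.022261 + 0.018796 + 0.005868 + 0.000016 + 0.045668 + 0.134616 = 0.229971
O = 0.064243 / √(0.350110 × 0.229971) = 0.064243 / 0.2837519 = 0.2264

0.23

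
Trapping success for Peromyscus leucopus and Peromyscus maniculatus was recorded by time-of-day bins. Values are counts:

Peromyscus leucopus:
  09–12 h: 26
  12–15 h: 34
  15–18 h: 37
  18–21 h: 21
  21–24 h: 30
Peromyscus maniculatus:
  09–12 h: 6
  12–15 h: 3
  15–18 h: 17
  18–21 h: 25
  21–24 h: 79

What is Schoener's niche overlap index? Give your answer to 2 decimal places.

Proportions for Peromyscus leucopus (n=148): 26/148=0.1757, 34/148=0.2297, 37/148=0.2500, 21/148=0.1419, 30/148=0.2027
Proportions for Peromyscus maniculatus (n=130): 6/130=0.0462, 3/130=0.0231, 17/130=0.1308, 25/130=0.1923, 79/130=0.6077
Σ|p₁ᵢ − p₂ᵢ| = 0.1295 + 0.2066 + 0.1192 + 0.0504 + 0.4050 = 0.9107
D = 1 − ½ × 0.9107 = 1 − 0.45535 = 0.54465

0.54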